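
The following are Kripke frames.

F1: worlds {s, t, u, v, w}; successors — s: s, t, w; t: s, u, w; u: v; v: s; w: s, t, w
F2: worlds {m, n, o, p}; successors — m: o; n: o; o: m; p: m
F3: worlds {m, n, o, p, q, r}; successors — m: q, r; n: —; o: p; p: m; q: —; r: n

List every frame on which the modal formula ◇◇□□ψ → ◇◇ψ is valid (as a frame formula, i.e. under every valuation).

This is the axiom for a generalized confluence (Geach) condition; its first-order frame correspondent is ∀x ∀y (xR²y → ∃w (yR²w ∧ xR²w)).
F1: condition met.
F2: condition met.
F3: fails — mR²n but no w with nR²w and mR²w.
Valid on: F1, F2.

F1, F2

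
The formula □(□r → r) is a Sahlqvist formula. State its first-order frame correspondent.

Shift-reflexivity

Suppose □(□r→r) is valid. Take Rxy and set V(r)={w : Ryw}. Then at y, □r holds; since □(□r→r) at x, □r→r at y, so r at y, i.e. Ryy.
Conversely, on a frame with shift-reflexivity the schema holds at every world under every valuation.
So the correspondent is shift-reflexivity.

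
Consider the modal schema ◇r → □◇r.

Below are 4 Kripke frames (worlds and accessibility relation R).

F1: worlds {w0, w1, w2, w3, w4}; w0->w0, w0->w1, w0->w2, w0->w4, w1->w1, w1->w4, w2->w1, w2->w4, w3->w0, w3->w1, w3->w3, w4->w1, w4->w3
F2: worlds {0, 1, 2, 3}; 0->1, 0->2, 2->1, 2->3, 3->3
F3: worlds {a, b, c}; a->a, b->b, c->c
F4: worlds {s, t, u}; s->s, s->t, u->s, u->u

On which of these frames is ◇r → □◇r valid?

F3

Frame correspondent (Sahlqvist): ∀x ∀y ∀z (Rxy ∧ Rxz → Ryz) — i.e. the Euclidean property.
F1: fails — Rw0w4 and Rw0w4 but not Rw4w4.
F2: fails — R02 and R02 but not R22.
F3: satisfies the condition.
F4: fails — Rst and Rss but not Rts.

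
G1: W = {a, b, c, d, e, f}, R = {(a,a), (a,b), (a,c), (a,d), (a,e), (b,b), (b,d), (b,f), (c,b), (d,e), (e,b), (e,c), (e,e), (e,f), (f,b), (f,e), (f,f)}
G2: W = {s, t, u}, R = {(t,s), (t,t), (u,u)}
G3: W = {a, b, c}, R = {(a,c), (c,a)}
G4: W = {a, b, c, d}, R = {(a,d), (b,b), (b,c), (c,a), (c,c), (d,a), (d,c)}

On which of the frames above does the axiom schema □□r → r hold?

G4

This is the axiom for a generalized confluence (Geach) condition; its first-order frame correspondent is ∀x ∃w (xR²w ∧ x = w).
G1: fails — at c but no w with cR²w and c=w.
G2: fails — at s but no w with sR²w and s=w.
G3: fails — at b but no w with bR²w and b=w.
G4: ✓.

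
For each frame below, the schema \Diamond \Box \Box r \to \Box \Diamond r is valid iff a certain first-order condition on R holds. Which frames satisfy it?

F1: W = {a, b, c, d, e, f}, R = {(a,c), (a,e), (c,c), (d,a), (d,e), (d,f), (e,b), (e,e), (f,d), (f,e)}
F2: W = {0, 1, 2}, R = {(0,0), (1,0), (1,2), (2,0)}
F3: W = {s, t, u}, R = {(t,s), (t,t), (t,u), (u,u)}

This is the axiom for a generalized confluence (Geach) condition; its first-order frame correspondent is \forall x \forall y \forall z ((xRy \wedge xRz) \to \exists w (y R^2 w \wedge zRw)).
F1: fails — aRc, aRe but no w with cR²w and eRw.
F2: satisfies the condition.
F3: fails — tRs, tRs but no w with sR²w and sRw.
Valid on: F2.

F2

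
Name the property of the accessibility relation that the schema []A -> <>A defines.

seriality: forall x exists y Rxy

This is the D axiom.
It corresponds to seriality: forall x exists y Rxy.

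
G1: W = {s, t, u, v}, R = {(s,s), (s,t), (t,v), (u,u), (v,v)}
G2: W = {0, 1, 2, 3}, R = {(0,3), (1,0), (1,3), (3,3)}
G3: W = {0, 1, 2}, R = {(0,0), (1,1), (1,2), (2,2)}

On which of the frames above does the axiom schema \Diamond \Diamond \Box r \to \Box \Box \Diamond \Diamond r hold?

G2, G3

This is the axiom for a generalized confluence (Geach) condition; its first-order frame correspondent is \forall x \forall y \forall z ((x R^2 y \wedge x R^2 z) \to \exists w (yRw \wedge z R^2 w)).
G1: fails — sR²s, sR²t but no w with sRw and tR²w.
G2: holds.
G3: holds.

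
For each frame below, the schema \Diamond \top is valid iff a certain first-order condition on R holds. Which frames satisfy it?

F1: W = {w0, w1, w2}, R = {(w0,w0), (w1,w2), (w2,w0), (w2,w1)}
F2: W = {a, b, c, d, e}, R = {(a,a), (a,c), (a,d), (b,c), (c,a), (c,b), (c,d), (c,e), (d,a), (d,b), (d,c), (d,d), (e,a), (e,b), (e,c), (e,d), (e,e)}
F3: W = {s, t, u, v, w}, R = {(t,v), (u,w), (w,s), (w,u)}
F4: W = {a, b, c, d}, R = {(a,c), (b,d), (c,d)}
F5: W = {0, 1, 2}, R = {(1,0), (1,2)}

F1, F2

Frame correspondent (Sahlqvist): \forall x \exists y Rxy — i.e. seriality.
F1: condition met.
F2: condition met.
F3: fails — world s has no successor.
F4: fails — world d has no successor.
F5: fails — world 0 has no successor.
Valid on: F1, F2.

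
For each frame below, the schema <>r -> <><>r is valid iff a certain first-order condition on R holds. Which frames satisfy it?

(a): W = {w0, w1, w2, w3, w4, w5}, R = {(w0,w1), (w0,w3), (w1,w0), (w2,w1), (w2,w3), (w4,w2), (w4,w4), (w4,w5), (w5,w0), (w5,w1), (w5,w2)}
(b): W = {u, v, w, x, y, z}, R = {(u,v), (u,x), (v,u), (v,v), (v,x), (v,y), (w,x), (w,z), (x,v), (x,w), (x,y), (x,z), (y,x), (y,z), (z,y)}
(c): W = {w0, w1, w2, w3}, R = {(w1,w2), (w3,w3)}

Frame correspondent (Sahlqvist): forall x forall y (xRy -> exists w (y = w & x R^2 w)) — i.e. a generalized confluence (Geach) condition.
(a): fails — w0Rw1 but no w with w1=w and w0R²w.
(b): fails — wRx but no t with x=t and wR²t.
(c): fails — w1Rw2 but no w with w2=w and w1R²w.

none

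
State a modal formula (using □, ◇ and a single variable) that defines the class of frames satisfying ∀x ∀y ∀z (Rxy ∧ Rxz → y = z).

This is partial functionality; the standard corresponding axiom is CD: ◇s → □s.
Suppose ◇s→□s is valid. Take Rxy, Rxz and set V(s)={y}. Then ◇s at x, so □s at x, so s at z, i.e. z=y.

◇s → □s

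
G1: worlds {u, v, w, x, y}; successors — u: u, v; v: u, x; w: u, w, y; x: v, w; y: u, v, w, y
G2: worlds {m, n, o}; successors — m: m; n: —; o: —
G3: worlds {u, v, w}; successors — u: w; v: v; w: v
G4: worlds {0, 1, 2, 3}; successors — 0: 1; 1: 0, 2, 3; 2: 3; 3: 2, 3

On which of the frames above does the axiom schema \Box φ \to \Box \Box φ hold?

This is the axiom for transitivity; its first-order frame correspondent is \forall x \forall y \forall z (Rxy \wedge Ryz \to Rxz).
G1: fails — Ruv and Rvx but not Rux.
G2: satisfies the condition.
G3: fails — Ruw and Rwv but not Ruv.
G4: fails — R10 and R01 but not R11.
Valid on: G2.

G2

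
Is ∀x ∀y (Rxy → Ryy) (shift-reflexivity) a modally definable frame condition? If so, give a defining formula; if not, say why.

The condition is shift-reflexivity. A defining modal formula is □(□q → q).
Suppose □(□q→q) is valid. Take Rxy and set V(q)={w : Ryw}. Then at y, □q holds; since □(□q→q) at x, □q→q at y, so q at y, i.e. Ryy.

Yes — defined by □(□q → q)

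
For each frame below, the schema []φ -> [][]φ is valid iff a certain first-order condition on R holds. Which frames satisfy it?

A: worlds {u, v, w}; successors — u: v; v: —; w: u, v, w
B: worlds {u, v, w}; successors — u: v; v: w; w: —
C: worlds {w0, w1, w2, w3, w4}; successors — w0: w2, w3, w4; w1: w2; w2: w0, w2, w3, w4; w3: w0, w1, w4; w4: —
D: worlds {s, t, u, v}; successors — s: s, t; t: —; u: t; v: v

Frame correspondent (Sahlqvist): forall x forall y forall z (Rxy & Ryz -> Rxz) — i.e. transitivity.
A: satisfies the condition.
B: fails — Ruv and Rvw but not Ruw.
C: fails — Rw1w2 and Rw2w4 but not Rw1w4.
D: satisfies the condition.

A, D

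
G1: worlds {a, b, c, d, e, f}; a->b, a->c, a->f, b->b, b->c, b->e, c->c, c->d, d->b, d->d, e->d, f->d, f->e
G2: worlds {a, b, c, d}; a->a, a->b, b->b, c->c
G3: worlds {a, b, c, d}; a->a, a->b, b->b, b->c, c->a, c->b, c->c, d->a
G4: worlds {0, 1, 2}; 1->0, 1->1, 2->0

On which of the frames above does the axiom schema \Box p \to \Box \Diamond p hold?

This is the axiom for a generalized confluence (Geach) condition; its first-order frame correspondent is \forall x \forall z (xRz \to \exists w (xRw \wedge zRw)).
G1: fails — aRf but no w with aRw and fRw.
G2: satisfies the condition.
G3: satisfies the condition.
G4: fails — 1R0 but no w with 1Rw and 0Rw.
Valid on: G2, G3.

G2, G3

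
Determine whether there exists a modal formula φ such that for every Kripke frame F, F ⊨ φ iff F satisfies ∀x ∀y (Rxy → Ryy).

The condition is shift-reflexivity. A defining modal formula is □(□p → p).

Definable; □(□p → p) defines it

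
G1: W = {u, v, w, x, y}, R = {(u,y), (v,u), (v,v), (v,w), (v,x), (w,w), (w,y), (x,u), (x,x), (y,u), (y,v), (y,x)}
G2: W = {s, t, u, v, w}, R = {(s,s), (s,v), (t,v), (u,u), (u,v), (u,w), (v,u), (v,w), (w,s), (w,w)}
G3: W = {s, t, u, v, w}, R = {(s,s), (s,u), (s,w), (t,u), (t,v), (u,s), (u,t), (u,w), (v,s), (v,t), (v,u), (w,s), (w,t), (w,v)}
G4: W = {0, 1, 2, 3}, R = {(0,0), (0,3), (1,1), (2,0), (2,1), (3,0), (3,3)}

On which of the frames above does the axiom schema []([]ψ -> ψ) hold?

G4

The schema corresponds to shift-reflexivity: forall x forall y (Rxy -> Ryy).
G1: fails — Rvu but not Ruu.
G2: fails — Ruv but not Rvv.
G3: fails — Rwt but not Rtt.
G4: holds.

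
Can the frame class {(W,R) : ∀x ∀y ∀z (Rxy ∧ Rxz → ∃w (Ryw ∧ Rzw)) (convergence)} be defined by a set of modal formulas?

Yes — defined by ◇□r → □◇r

This is a Sahlqvist condition; the .2 axiom ◇□r → □◇r defines it.
Suppose ◇□r→□◇r is valid. Take Rxy, Rxz and set V(r)={w : Ryw}. Then □r at y so ◇□r at x, so □◇r at x, so ◇r at z, giving w with Rzw and Ryw.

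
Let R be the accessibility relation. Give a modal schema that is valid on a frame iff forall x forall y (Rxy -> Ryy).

This is shift-reflexivity; the standard corresponding axiom is T□: □(□q → q).
Suppose □(□q→q) is valid. Take Rxy and set V(q)={w : Ryw}. Then at y, □q holds; since □(□q→q) at x, □q→q at y, so q at y, i.e. Ryy.

□(□q → q)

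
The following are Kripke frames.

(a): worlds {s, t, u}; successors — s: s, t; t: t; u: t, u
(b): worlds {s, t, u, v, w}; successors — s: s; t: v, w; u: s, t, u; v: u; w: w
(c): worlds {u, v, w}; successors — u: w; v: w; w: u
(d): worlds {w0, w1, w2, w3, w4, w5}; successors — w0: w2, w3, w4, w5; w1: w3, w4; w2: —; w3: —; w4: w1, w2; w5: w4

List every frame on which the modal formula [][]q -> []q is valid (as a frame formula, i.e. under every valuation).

(a)

Frame correspondent (Sahlqvist): forall x forall y (Rxy -> exists z (Rxz & Rzy)) — i.e. density.
(a): ✓.
(b): fails — Rtv but no z with Rtz and Rzv.
(c): fails — Rwu but no z with Rwz and Rzu.
(d): fails — Rw1w3 but no z with Rw1z and Rzw3.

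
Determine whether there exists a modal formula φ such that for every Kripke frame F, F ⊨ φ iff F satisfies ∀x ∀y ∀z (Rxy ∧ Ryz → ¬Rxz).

If a class were modally definable it would be closed under surjective bounded morphisms (Goldblatt–Thomason).
The 5-cycle (worlds 0,1,2,3,4 with 0→1→2→3→4→0) is intransitive. Mapping every world to a single reflexive point • is a surjective bounded morphism; the reflexive point is not intransitive (R••∧R•• but R••).
Hence intransitivity is not modally definable.

Not modally definable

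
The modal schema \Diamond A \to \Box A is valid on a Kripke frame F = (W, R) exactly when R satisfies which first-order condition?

Suppose ◇A→□A is valid. Take Rxy, Rxz and set V(A)={y}. Then ◇A at x, so □A at x, so A at z, i.e. z=y.
The converse is a direct semantic check.
Frame condition: \forall x \forall y \forall z (Rxy \wedge Rxz \to y = z).

partial functionality: \forall x \forall y \forall z (Rxy \wedge Rxz \to y = z)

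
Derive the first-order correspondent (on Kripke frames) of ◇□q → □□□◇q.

This is a Sahlqvist (Geach-type) schema ◇^1□^1q → □^3◇^1q.
First-order correspondent: ∀x ∀y ∀z ((xRy ∧ xR³z) → ∃w (yRw ∧ zRw)).

∀x ∀y ∀z ((xRy ∧ xR³z) → ∃w (yRw ∧ zRw))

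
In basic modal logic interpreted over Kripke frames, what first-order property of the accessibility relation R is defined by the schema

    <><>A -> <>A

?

This is frame-equivalent to □A → □□A (substitute ¬A for A and contrapose).
Suppose □A→□□A is valid. Take Rxy, Ryz and set V(A)={w : Rxw}. Then □A at x, so □□A at x, so □A at y, so A at z, i.e. Rxz.

Transitivity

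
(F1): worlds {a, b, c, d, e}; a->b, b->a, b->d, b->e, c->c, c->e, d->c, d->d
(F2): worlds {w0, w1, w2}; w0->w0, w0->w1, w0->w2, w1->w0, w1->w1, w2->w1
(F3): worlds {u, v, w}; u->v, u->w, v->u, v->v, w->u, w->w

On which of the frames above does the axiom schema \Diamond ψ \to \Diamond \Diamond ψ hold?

This is the axiom for a generalized confluence (Geach) condition; its first-order frame correspondent is \forall x \forall y (xRy \to \exists w (y = w \wedge x R^2 w)).
(F1): fails — aRb but no w with b=w and aR²w.
(F2): satisfies the condition.
(F3): satisfies the condition.

(F2), (F3)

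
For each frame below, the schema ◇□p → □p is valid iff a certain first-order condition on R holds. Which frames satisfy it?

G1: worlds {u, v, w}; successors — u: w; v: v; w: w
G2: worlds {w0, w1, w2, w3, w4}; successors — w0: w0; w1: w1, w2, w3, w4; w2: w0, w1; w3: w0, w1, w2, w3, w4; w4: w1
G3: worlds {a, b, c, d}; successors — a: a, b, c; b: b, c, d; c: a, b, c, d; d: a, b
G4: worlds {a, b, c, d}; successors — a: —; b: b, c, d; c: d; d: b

G1

The schema corresponds to the Euclidean property: ∀x ∀y ∀z (Rxy ∧ Rxz → Ryz).
G1: condition met.
G2: fails — Rw1w2 and Rw1w2 but not Rw2w2.
G3: fails — Rab and Raa but not Rba.
G4: fails — Rbc and Rbc but not Rcc.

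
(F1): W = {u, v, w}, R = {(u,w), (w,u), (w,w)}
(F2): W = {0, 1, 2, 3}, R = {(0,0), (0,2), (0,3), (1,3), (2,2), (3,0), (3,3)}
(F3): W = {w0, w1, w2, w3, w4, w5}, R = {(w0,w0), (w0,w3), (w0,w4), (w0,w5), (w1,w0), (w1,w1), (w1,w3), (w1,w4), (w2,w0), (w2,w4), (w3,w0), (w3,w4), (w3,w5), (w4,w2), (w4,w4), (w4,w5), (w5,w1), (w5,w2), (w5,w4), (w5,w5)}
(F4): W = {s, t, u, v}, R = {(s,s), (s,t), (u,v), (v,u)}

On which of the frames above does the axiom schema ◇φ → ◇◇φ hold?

(F1), (F2), (F3)

This is the axiom for a generalized confluence (Geach) condition; its first-order frame correspondent is ∀x ∀y (xRy → ∃w (y = w ∧ xR²w)).
(F1): condition met.
(F2): condition met.
(F3): condition met.
(F4): fails — uRv but no w with v=w and uR²w.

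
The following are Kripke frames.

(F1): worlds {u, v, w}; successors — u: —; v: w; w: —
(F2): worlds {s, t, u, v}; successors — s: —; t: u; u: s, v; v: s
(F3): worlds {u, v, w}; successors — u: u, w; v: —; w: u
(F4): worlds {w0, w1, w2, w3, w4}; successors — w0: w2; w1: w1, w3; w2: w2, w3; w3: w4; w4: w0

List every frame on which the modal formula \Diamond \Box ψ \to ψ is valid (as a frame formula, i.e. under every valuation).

(F3)

The schema corresponds to symmetry: \forall x \forall y (Rxy \to Ryx).
(F1): fails — Rvw but not Rwv.
(F2): fails — Rus but not Rsu.
(F3): holds.
(F4): fails — Rw1w3 but not Rw3w1.
Valid on: (F3).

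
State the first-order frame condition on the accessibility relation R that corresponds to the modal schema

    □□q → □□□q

This is a Sahlqvist (Geach-type) schema ◇^0□^2q → □^3◇^0q.
Minimal-valuation argument: fix x; take any y with xR^0y and any z with xR^3z. Set V(q) to the set of worlds R-reachable from y in exactly 2 steps. Then □^2q holds at y, so the antecedent holds at x; validity forces ◇^0q at z, giving a w with zR^0w and yR^2w.
First-order correspondent: ∀x ∀z (xR³z → ∃w (xR²w ∧ z = w)).

∀x ∀z (xR³z → ∃w (xR²w ∧ z = w))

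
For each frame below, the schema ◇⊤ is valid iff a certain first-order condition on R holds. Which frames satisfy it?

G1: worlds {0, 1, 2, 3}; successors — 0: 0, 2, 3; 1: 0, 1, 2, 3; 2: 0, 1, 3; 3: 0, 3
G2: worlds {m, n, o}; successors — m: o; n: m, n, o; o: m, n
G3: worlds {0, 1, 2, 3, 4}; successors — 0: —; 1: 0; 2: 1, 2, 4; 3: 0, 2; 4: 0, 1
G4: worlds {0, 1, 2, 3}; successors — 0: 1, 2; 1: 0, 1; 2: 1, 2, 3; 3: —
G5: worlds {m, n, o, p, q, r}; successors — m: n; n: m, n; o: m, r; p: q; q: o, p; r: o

The schema corresponds to seriality: ∀x ∃y Rxy.
G1: holds.
G2: holds.
G3: fails — world 0 has no successor.
G4: fails — world 3 has no successor.
G5: holds.
Valid on: G1, G2, G5.

G1, G2, G5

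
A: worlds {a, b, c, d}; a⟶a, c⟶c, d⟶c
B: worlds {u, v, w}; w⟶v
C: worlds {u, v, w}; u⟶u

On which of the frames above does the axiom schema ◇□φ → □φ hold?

The schema corresponds to the Euclidean property: ∀x ∀y ∀z (Rxy ∧ Rxz → Ryz).
A: condition met.
B: fails — Rwv and Rwv but not Rvv.
C: condition met.
Valid on: A, C.

A, C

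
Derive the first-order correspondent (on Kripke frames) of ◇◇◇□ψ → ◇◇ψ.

This is a Sahlqvist (Geach-type) schema ◇^3□^1ψ → □^0◇^2ψ.
First-order correspondent: ∀x ∀y (xR³y → ∃w (yRw ∧ xR²w)).

∀x ∀y (xR³y → ∃w (yRw ∧ xR²w))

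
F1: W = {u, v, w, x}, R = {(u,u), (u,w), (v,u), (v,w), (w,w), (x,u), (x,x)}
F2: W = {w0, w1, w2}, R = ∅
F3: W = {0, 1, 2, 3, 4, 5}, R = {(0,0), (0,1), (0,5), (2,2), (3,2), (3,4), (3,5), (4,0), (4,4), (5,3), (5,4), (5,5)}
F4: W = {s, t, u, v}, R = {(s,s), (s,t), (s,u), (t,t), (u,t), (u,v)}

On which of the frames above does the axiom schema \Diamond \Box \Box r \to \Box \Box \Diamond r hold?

The schema corresponds to a generalized confluence (Geach) condition: \forall x \forall y \forall z ((xRy \wedge x R^2 z) \to \exists w (y R^2 w \wedge zRw)).
F1: condition met.
F2: condition met.
F3: fails — 0R0, 0R²1 but no w with 0R²w and 1Rw.
F4: fails — sRs, sR²v but no w with sR²w and vRw.

F1, F2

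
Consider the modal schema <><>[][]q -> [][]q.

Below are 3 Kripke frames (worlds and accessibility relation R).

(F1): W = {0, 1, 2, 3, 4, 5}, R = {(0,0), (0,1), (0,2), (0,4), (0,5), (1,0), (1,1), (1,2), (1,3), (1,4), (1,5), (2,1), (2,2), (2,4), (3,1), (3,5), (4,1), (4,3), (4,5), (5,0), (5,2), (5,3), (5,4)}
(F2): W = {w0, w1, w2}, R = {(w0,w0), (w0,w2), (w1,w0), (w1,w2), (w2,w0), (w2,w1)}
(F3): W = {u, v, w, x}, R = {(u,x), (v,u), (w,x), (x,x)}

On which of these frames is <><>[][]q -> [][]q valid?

This is the axiom for a generalized confluence (Geach) condition; its first-order frame correspondent is forall x forall y forall z ((x R^2 y & x R^2 z) -> exists w (y R^2 w & z = w)).
(F1): condition met.
(F2): fails — w0R²w2, w0R²w1 but no w with w2R²w and w1=w.
(F3): condition met.

(F1), (F3)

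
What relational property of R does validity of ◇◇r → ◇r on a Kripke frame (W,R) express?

transitivity: ∀x ∀y ∀z (Rxy ∧ Ryz → Rxz)

Equivalently (dual form): □r → □□r.
Suppose □r→□□r is valid. Take Rxy, Ryz and set V(r)={w : Rxw}. Then □r at x, so □□r at x, so □r at y, so r at z, i.e. Rxz.
The converse is a direct semantic check.
So the correspondent is transitivity.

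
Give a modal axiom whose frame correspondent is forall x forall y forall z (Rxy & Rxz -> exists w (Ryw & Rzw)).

This is convergence; the standard corresponding axiom is .2: ◇□ψ → □◇ψ.
Suppose ◇□ψ→□◇ψ is valid. Take Rxy, Rxz and set V(ψ)={w : Ryw}. Then □ψ at y so ◇□ψ at x, so □◇ψ at x, so ◇ψ at z, giving w with Rzw and Ryw.

◇□ψ → □◇ψ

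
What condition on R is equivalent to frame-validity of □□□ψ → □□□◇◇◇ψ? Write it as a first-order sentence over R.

∀x ∀z (xR³z → ∃w (xR³w ∧ zR³w))

This is a Sahlqvist (Geach-type) schema ◇^0□^3ψ → □^3◇^3ψ.
Minimal-valuation argument: fix x; take any y with xR^0y and any z with xR^3z. Set V(ψ) to the set of worlds R-reachable from y in exactly 3 steps. Then □^3ψ holds at y, so the antecedent holds at x; validity forces ◇^3ψ at z, giving a w with zR^3w and yR^3w.
First-order correspondent: ∀x ∀z (xR³z → ∃w (xR³w ∧ zR³w)).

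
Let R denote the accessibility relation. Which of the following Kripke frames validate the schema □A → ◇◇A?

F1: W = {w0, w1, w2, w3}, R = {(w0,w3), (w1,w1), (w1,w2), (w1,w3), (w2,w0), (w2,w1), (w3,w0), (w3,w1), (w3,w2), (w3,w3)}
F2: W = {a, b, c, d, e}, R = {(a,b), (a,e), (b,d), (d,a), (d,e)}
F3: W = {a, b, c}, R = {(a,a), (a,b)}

F1

The schema corresponds to a generalized confluence (Geach) condition: ∀x ∃w (xRw ∧ xR²w).
F1: condition met.
F2: fails — at a but no w with aRw and aR²w.
F3: fails — at b but no w with bRw and bR²w.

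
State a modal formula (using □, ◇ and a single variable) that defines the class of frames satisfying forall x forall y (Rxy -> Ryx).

ψ → □◇ψ

The condition is symmetry. The B schema ψ → □◇ψ defines it.
Suppose ψ→□◇ψ is valid. Take Rxy and set V(ψ)={x}. Then ψ at x, so □◇ψ at x, so ◇ψ at y, so some z with Ryz has ψ; z=x, i.e. Ryx.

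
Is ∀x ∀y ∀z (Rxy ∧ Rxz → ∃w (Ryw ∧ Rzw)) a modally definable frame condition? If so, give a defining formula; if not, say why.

Yes — defined by ◇□r → □◇r

The condition is convergence. A defining modal formula is ◇□r → □◇r.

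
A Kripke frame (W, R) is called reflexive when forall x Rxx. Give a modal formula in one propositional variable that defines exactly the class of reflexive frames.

A defining formula is □s → s (the T axiom).

□s → s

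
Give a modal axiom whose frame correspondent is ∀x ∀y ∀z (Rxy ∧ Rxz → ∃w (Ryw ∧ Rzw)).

The condition is convergence. The .2 schema ◇□ψ → □◇ψ defines it.
Suppose ◇□ψ→□◇ψ is valid. Take Rxy, Rxz and set V(ψ)={w : Ryw}. Then □ψ at y so ◇□ψ at x, so □◇ψ at x, so ◇ψ at z, giving w with Rzw and Ryw.

◇□ψ → □◇ψ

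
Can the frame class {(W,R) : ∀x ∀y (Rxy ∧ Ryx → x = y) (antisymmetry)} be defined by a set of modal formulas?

If a class were modally definable it would be closed under surjective bounded morphisms (Goldblatt–Thomason).
The 6-cycle (worlds s,t,u,v,w,x with s→t→u→v→w→x→s) is antisymmetric. Sending even-indexed worlds to a and odd-indexed worlds to b is a surjective bounded morphism onto the two-world frame with a↔b, which is not antisymmetric.
So the class is not modally definable.

Not definable by any modal formula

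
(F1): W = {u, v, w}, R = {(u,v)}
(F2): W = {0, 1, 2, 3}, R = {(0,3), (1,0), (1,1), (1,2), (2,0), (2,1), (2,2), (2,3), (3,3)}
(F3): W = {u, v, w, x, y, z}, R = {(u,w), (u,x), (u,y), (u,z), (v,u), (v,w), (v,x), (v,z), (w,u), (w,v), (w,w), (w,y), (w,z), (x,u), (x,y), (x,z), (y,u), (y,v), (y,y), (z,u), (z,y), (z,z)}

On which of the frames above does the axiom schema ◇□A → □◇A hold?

The schema corresponds to convergence: ∀x ∀y ∀z (Rxy ∧ Rxz → ∃w (Ryw ∧ Rzw)).
(F1): fails — Ruv and Ruv but v and v have no common successor.
(F2): fails — R10 and R11 but 0 and 1 have no common successor.
(F3): satisfies the condition.

(F3)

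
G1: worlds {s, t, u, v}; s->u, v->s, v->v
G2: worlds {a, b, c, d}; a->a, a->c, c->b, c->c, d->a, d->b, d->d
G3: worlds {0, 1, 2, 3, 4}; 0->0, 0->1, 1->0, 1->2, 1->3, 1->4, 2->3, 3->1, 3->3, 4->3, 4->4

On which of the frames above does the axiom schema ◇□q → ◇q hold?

Frame correspondent (Sahlqvist): ∀x ∀y (xRy → ∃w (yRw ∧ xRw)) — i.e. a generalized confluence (Geach) condition.
G1: fails — sRu but no w with uRw and sRw.
G2: fails — cRb but no w with bRw and cRw.
G3: satisfies the condition.

G3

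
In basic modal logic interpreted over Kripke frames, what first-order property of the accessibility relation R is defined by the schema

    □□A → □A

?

Density

Suppose □□A→□A is valid. Take Rxy and set V(A)={w : xR²w}. Then □□A at x, so □A at x, so A at y, i.e. ∃z(Rxz∧Rzy).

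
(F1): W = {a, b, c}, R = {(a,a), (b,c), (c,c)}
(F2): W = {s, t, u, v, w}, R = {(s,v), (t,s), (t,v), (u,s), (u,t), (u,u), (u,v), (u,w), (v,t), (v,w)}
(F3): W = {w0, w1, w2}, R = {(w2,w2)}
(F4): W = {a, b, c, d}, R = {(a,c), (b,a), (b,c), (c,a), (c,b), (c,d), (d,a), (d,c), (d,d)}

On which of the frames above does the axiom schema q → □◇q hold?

(F3)

Frame correspondent (Sahlqvist): ∀x ∀y (Rxy → Ryx) — i.e. symmetry.
(F1): fails — Rbc but not Rcb.
(F2): fails — Ruv but not Rvu.
(F3): ✓.
(F4): fails — Rba but not Rab.
Valid on: (F3).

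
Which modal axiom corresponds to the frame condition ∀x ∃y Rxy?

A defining formula is □s → ◇s (the D axiom).
Suppose □s→◇s is valid. At any x set V(s)=W. Then □s at x, so ◇s at x, so x has a successor.

□s → ◇s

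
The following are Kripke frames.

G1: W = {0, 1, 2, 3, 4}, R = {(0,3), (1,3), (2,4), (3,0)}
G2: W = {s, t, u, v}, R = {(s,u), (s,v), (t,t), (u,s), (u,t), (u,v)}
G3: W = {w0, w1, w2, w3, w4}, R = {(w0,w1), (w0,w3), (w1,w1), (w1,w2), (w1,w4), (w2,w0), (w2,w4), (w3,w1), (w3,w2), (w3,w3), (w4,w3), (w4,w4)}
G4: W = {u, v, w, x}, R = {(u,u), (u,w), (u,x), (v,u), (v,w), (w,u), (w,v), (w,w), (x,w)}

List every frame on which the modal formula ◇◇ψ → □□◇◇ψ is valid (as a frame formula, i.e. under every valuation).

G1

The schema corresponds to a generalized confluence (Geach) condition: ∀x ∀y ∀z ((xR²y ∧ xR²z) → ∃w (y = w ∧ zR²w)).
G1: ✓.
G2: fails — sR²s, sR²t but no w with s=w and tR²w.
G3: fails — w0R²w2, w0R²w2 but no w with w2=w and w2R²w.
G4: fails — uR²x, uR²x but no t with x=t and xR²t.
Valid on: G1.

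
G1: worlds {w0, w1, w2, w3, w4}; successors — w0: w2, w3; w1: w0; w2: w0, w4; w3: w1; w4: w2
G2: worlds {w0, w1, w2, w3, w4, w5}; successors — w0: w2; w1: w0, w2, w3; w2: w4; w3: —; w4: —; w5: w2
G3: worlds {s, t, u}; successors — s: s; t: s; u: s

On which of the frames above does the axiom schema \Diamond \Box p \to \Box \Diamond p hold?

Frame correspondent (Sahlqvist): \forall x \forall y \forall z (Rxy \wedge Rxz \to \exists w (Ryw \wedge Rzw)) — i.e. convergence.
G1: fails — Rw0w2 and Rw0w3 but w2 and w3 have no common successor.
G2: fails — Rw1w2 and Rw1w0 but w2 and w0 have no common successor.
G3: ✓.

G3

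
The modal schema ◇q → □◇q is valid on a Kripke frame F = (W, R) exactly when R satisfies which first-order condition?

the Euclidean property

Suppose ◇q→□◇q is valid. Take Rxy, Rxz and set V(q)={y}. Then ◇q at x, so □◇q at x, so ◇q at z, so some w with Rzw has q; w=y, i.e. Rzy. By symmetry of the argument, Ryz.
Conversely, on a frame with the Euclidean property the schema holds at every world under every valuation.
Frame condition: ∀x ∀y ∀z (Rxy ∧ Rxz → Ryz).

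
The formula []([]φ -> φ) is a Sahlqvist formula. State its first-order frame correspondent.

Shift-reflexivity

Suppose □(□φ→φ) is valid. Take Rxy and set V(φ)={w : Ryw}. Then at y, □φ holds; since □(□φ→φ) at x, □φ→φ at y, so φ at y, i.e. Ryy.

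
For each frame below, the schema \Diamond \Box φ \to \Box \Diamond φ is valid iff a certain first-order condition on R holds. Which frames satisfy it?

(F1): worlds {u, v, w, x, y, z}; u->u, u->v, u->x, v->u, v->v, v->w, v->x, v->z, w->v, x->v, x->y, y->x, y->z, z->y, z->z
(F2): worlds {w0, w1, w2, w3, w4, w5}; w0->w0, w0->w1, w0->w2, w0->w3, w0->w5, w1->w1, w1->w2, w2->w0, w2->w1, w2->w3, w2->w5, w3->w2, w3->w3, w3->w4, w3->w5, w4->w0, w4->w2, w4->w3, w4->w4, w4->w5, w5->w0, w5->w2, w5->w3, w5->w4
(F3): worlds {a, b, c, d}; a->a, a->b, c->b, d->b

This is the axiom for convergence; its first-order frame correspondent is \forall x \forall y \forall z (Rxy \wedge Rxz \to \exists w (Ryw \wedge Rzw)).
(F1): fails — Rvz and Rvw but z and w have no common successor.
(F2): holds.
(F3): fails — Raa and Rab but a and b have no common successor.
Valid on: (F2).

(F2)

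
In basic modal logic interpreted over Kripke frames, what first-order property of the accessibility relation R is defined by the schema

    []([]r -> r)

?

shift-reflexivity: forall x forall y (Rxy -> Ryy)

Suppose □(□r→r) is valid. Take Rxy and set V(r)={w : Ryw}. Then at y, □r holds; since □(□r→r) at x, □r→r at y, so r at y, i.e. Ryy.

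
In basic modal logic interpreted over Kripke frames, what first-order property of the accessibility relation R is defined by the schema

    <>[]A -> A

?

Symmetry

This is frame-equivalent to A → □◇A (substitute ¬A for A and contrapose).
Suppose A→□◇A is valid. Take Rxy and set V(A)={x}. Then A at x, so □◇A at x, so ◇A at y, so some z with Ryz has A; z=x, i.e. Ryx.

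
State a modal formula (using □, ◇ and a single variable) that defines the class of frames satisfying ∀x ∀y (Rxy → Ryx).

The condition is symmetry. The B schema ψ → □◇ψ defines it.
Suppose ψ→□◇ψ is valid. Take Rxy and set V(ψ)={x}. Then ψ at x, so □◇ψ at x, so ◇ψ at y, so some z with Ryz has ψ; z=x, i.e. Ryx.

ψ → □◇ψ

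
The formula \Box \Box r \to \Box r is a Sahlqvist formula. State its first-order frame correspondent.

Suppose □□r→□r is valid. Take Rxy and set V(r)={w : xR²w}. Then □□r at x, so □r at x, so r at y, i.e. ∃z(Rxz∧Rzy).
Conversely, any frame satisfying \forall x \forall y (Rxy \to \exists z (Rxz \wedge Rzy)) validates the schema.
Frame condition: \forall x \forall y (Rxy \to \exists z (Rxz \wedge Rzy)).

density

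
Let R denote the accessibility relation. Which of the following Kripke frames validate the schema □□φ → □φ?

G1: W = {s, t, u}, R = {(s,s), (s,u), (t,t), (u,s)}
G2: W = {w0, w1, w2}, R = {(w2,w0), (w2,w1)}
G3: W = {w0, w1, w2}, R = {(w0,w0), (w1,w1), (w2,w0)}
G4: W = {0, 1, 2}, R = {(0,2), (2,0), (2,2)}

The schema corresponds to density: ∀x ∀y (Rxy → ∃z (Rxz ∧ Rzy)).
G1: satisfies the condition.
G2: fails — Rw2w0 but no z with Rw2z and Rzw0.
G3: satisfies the condition.
G4: satisfies the condition.
Valid on: G1, G3, G4.

G1, G3, G4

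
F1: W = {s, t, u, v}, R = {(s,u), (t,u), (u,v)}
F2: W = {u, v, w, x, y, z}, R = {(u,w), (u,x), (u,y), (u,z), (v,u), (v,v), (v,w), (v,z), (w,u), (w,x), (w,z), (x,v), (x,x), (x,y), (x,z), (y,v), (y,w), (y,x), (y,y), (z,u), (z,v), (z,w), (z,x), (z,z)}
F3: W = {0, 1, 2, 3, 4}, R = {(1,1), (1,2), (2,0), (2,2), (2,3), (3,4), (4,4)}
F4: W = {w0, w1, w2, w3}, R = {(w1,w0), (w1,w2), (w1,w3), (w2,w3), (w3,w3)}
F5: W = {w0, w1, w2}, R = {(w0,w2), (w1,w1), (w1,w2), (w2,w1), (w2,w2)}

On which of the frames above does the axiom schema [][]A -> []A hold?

Frame correspondent (Sahlqvist): forall x forall y (Rxy -> exists z (Rxz & Rzy)) — i.e. density.
F1: fails — Rsu but no z with Rsz and Rzu.
F2: ✓.
F3: ✓.
F4: fails — Rw1w2 but no z with Rw1z and Rzw2.
F5: ✓.

F2, F3, F5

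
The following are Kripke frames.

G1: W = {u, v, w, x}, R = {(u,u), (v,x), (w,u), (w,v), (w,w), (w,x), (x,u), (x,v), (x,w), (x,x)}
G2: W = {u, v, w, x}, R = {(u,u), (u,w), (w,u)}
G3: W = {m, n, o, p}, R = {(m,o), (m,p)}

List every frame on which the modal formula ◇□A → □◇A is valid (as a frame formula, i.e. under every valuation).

G2

The schema corresponds to convergence: ∀x ∀y ∀z (Rxy ∧ Rxz → ∃w (Ryw ∧ Rzw)).
G1: fails — Rwu and Rwv but u and v have no common successor.
G2: ✓.
G3: fails — Rmo and Rmo but o and o have no common successor.
Valid on: G2.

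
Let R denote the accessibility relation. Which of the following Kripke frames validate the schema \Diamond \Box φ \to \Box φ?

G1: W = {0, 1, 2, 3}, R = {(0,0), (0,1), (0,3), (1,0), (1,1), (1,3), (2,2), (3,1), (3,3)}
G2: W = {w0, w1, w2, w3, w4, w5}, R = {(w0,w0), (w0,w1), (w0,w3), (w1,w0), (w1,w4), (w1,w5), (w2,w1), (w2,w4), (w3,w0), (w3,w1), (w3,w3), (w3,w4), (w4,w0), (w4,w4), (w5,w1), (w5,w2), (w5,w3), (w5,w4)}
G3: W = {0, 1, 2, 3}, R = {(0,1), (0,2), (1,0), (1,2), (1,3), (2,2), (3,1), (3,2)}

none

This is the axiom for a generalized confluence (Geach) condition; its first-order frame correspondent is \forall x \forall y \forall z ((xRy \wedge xRz) \to \exists w (yRw \wedge z = w)).
G1: fails — 0R3, 0R0 but no w with 3Rw and 0=w.
G2: fails — w0Rw1, w0Rw1 but no w with w1Rw and w1=w.
G3: fails — 0R1, 0R1 but no w with 1Rw and 1=w.
Valid on no frame.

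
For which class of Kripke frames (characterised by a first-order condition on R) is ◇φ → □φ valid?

partial functionality

Suppose ◇φ→□φ is valid. Take Rxy, Rxz and set V(φ)={y}. Then ◇φ at x, so □φ at x, so φ at z, i.e. z=y.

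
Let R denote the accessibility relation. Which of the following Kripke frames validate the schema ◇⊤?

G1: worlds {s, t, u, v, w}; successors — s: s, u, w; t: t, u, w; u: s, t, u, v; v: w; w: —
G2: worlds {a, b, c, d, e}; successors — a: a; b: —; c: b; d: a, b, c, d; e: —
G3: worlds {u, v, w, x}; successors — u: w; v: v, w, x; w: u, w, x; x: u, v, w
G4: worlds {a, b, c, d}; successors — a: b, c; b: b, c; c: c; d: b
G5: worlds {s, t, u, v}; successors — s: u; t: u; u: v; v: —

Frame correspondent (Sahlqvist): ∀x ∃y Rxy — i.e. seriality.
G1: fails — world w has no successor.
G2: fails — world b has no successor.
G3: condition met.
G4: condition met.
G5: fails — world v has no successor.
Valid on: G3, G4.

G3, G4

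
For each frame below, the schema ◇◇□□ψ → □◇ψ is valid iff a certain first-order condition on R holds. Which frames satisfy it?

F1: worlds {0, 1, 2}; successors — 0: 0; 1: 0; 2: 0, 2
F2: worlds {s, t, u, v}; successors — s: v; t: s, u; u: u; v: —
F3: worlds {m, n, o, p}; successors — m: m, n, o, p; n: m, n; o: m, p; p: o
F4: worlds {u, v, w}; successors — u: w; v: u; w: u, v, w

The schema corresponds to a generalized confluence (Geach) condition: ∀x ∀y ∀z ((xR²y ∧ xRz) → ∃w (yR²w ∧ zRw)).
F1: condition met.
F2: fails — tR²u, tRs but no w with uR²w and sRw.
F3: fails — mR²p, mRp but no w with pR²w and pRw.
F4: fails — wR²v, wRv but no t with vR²t and vRt.
Valid on: F1.

F1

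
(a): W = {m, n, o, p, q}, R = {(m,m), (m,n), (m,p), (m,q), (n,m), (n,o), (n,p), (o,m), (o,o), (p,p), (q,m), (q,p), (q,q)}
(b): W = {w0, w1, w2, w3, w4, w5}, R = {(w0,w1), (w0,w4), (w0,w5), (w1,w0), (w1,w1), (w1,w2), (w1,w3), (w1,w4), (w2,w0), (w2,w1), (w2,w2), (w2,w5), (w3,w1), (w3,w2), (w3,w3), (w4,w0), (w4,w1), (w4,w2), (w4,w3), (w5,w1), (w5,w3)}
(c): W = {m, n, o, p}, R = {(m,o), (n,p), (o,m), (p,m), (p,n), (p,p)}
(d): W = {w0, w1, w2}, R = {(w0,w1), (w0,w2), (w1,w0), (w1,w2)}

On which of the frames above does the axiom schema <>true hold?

(a), (b), (c)

The schema corresponds to seriality: forall x exists y Rxy.
(a): satisfies the condition.
(b): satisfies the condition.
(c): satisfies the condition.
(d): fails — world w2 has no successor.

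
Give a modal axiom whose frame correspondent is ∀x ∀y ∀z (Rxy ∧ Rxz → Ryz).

A defining formula is ◇p → □◇p (the 5 axiom).
Suppose ◇p→□◇p is valid. Take Rxy, Rxz and set V(p)={y}. Then ◇p at x, so □◇p at x, so ◇p at z, so some w with Rzw has p; w=y, i.e. Rzy. By symmetry of the argument, Ryz.

◇p → □◇p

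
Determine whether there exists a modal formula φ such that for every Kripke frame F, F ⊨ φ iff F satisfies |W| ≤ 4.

Not modally definable

Any modally definable frame class is closed under disjoint unions.
Any modal formula valid on each of 5 disjoint one-world frames is valid on their disjoint union (validity is preserved under disjoint unions). Each one-world frame has |W|=1≤4, but the union has |W|=5.
So no modal formula (or set of formulas) defines exactly the |W|≤4 frames.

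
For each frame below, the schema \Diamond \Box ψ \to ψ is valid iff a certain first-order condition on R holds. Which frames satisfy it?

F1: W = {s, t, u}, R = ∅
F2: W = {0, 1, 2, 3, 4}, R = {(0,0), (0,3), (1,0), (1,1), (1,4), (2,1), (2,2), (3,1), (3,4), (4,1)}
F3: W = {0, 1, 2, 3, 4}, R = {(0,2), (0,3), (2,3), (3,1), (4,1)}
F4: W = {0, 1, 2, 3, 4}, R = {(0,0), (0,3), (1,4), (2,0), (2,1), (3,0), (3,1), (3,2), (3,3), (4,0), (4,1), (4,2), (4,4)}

The schema corresponds to symmetry: \forall x \forall y (Rxy \to Ryx).
F1: satisfies the condition.
F2: fails — R10 but not R01.
F3: fails — R31 but not R13.
F4: fails — R32 but not R23.

F1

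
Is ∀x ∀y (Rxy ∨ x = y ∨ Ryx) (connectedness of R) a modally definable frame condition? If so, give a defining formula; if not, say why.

Modal frame validity is preserved under disjoint unions.
Take 4 disjoint single-world reflexive frames: each is trivially connected, but their disjoint union has 4 worlds with no edge between distinct components, so it is not connected.
So no modal formula (or set of formulas) defines exactly the connected frames.

No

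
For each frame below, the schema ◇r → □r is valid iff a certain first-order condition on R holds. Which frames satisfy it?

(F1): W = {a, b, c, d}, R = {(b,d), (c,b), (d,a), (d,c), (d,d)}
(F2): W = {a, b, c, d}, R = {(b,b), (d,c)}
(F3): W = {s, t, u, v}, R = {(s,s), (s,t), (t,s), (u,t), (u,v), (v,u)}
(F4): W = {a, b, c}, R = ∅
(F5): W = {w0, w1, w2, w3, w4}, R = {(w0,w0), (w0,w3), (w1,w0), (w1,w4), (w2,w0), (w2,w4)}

The schema corresponds to partial functionality: ∀x ∀y ∀z (Rxy ∧ Rxz → y = z).
(F1): fails — d sees both a and c.
(F2): ✓.
(F3): fails — s sees both s and t.
(F4): ✓.
(F5): fails — w0 sees both w0 and w3.
Valid on: (F2), (F4).

(F2), (F4)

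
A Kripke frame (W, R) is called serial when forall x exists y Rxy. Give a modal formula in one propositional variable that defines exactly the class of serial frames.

□s → ◇s

This is seriality; the standard corresponding axiom is D: □s → ◇s.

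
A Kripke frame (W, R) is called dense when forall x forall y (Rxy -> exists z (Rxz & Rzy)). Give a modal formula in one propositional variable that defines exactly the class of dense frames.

□□s → □s

This is density; the standard corresponding axiom is C4: □□s → □s.
Suppose □□s→□s is valid. Take Rxy and set V(s)={w : xR²w}. Then □□s at x, so □s at x, so s at y, i.e. ∃z(Rxz∧Rzy).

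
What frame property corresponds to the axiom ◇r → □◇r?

The Euclidean property

Suppose ◇r→□◇r is valid. Take Rxy, Rxz and set V(r)={y}. Then ◇r at x, so □◇r at x, so ◇r at z, so some w with Rzw has r; w=y, i.e. Rzy. By symmetry of the argument, Ryz.
The converse is a direct semantic check.
Frame condition: ∀x ∀y ∀z (Rxy ∧ Rxz → Ryz).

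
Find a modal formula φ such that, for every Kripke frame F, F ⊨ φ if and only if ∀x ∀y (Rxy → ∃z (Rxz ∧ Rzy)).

This is density; the standard corresponding axiom is C4: □□r → □r.
Suppose □□r→□r is valid. Take Rxy and set V(r)={w : xR²w}. Then □□r at x, so □r at x, so r at y, i.e. ∃z(Rxz∧Rzy).

□□r → □r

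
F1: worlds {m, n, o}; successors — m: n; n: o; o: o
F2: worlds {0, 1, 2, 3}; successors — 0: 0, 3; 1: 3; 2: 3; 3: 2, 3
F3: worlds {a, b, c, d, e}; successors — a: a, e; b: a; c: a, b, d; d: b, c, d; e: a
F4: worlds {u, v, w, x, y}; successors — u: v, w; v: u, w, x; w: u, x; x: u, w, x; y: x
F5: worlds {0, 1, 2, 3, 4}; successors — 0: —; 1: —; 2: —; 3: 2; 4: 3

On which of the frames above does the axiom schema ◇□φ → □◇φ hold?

F1, F2

This is the axiom for convergence; its first-order frame correspondent is ∀x ∀y ∀z (Rxy ∧ Rxz → ∃w (Ryw ∧ Rzw)).
F1: holds.
F2: holds.
F3: fails — Rcd and Rcb but d and b have no common successor.
F4: fails — Rvw and Rvu but w and u have no common successor.
F5: fails — R32 and R32 but 2 and 2 have no common successor.
Valid on: F1, F2.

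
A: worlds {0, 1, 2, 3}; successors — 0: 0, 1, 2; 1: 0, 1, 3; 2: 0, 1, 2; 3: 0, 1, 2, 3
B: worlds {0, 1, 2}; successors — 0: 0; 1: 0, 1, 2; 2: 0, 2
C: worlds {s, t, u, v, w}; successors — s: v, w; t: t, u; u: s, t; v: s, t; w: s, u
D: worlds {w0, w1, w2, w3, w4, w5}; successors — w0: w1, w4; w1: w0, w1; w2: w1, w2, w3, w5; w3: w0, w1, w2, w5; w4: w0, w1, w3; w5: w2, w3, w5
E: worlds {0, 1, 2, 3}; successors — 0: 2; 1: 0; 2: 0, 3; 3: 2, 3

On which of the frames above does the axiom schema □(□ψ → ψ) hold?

A, B

Frame correspondent (Sahlqvist): ∀x ∀y (Rxy → Ryy) — i.e. shift-reflexivity.
A: condition met.
B: condition met.
C: fails — Rwu but not Ruu.
D: fails — Rw1w0 but not Rw0w0.
E: fails — R10 but not R00.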